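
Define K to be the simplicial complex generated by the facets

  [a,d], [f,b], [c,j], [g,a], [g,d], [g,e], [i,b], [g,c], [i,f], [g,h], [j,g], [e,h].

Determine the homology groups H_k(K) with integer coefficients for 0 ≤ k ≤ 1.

Fix the vertex order a < b < c < d < e < f < g < h < i < j and write every simplex with vertices in increasing order. Then dim K = 1 and the simplices of K are:

  0-simplices (10): a, b, c, d, e, f, g, h, i, j
  1-simplices (12): ad, ag, bf, bi, cg, cj, dg, eg, eh, fi, gh, gj

giving chain groups C_0 ≅ Z^10, C_1 ≅ Z^12.

∂_1: C_1 → C_0 maps an edge to its endpoints' difference, ∂[p,q] = q − p. For instance
  ∂gj = j − g.
The resulting 10×12 matrix has rank 8, and its Smith normal form has invariant factors (1,1,1,1,1,1,1,1).

Reading off H_k = ker ∂_k / im ∂_{k+1}:

  H_0: rank C_0 − rank ∂_1 = 10 − 8 = 2, and the invariant factors of ∂_1 are all 1, so H_0 = Z^2.
  H_1: rank ker ∂_1 − rank ∂_2 = (12 − 8) − 0 = 4, and there is no ∂_2, so H_1 = Z^4.

H_0 = Z^2,  H_1 = Z^4.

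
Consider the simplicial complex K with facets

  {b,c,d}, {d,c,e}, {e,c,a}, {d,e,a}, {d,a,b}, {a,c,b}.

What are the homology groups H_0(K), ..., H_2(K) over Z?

H_0 ≅ Z,  H_1 = 0,  H_2 ≅ Z.

Order the vertices as a < b < c < d < e. Listing each simplex with vertices in this order, K has dimension 2 with simplices:

  0-simplices (5): a, b, c, d, e
  1-simplices (9): ab, ac, ad, ae, bc, bd, cd, ce, de
  2-simplices (6): abc, abd, ace, ade, bcd, cde

so the chain groups are C_0 ≅ Z^5, C_1 ≅ Z^9, C_2 ≅ Z^6.

The boundary map ∂_1: C_1 → C_0 maps an edge to its endpoints' difference, ∂[p,q] = q − p. For instance
  ∂ae = e − a.
This gives a 5×9 integer matrix of rank 4; reducing to Smith normal form yields diagonal entries (1,1,1,1).

∂_2: C_2 → C_1 maps a triangle to the signed sum of its edges. For instance
  ∂ace = ce − ae + ac,
  ∂bcd = cd − bd + bc.
This gives a 9×6 integer matrix of rank 5; reducing to Smith normal form yields diagonal entries (1,1,1,1,1).

Now H_k = ker ∂_k / im ∂_{k+1}, so:

  H_0: rank C_0 − rank ∂_1 = 5 − 4 = 1, and the invariant factors of ∂_1 are all 1, so H_0 ≅ Z.
  H_1: rank ker ∂_1 − rank ∂_2 = (9 − 4) − 5 = 0, and the invariant factors of ∂_2 are all 1, so H_1 ≅ 0.
  H_2: rank ker ∂_2 − rank ∂_3 = (6 − 5) − 0 = 1, and there is no ∂_3, so H_2 ≅ Z.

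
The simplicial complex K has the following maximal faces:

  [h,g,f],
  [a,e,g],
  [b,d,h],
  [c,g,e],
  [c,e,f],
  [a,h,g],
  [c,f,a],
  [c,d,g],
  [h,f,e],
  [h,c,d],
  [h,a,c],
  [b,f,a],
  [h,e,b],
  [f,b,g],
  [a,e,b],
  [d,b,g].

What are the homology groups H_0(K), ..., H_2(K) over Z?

Order the vertices as a < b < c < d < e < f < g < h. Listing each simplex with vertices in this order, K has dimension 2 with simplices:

  0-simplices (8): a, b, c, d, e, f, g, h
  1-simplices (24): ab, ac, ae, af, ag, ah, bd, be, bf, bg, bh, cd, ce, cf, cg, ch, dg, dh, ef, eg, eh, fg, fh, gh
  2-simplices (16): abe, abf, acf, ach, aeg, agh, bdg, bdh, beh, bfg, cdg, cdh, cef, ceg, efh, fgh

Hence C_0 ≅ Z^8, C_1 ≅ Z^24, C_2 ≅ Z^16.

∂_1: C_1 → C_0 is given by ∂[p,q] = [q] − [p]. For instance
  ∂fh = h − f.
The resulting 8×24 matrix has rank 7, and its Smith normal form has invariant factors (1,1,1,1,1,1,1).

The boundary map ∂_2: C_2 → C_1 maps a triangle to the signed sum of its edges. For instance
  ∂efh = fh − eh + ef,
  ∂cdh = dh − ch + cd.
As a 24×16 matrix over Z this has rank 15, with invariant factors (1,1,1,1,1,1,1,1,1,1,1,1,1,1,1).

Reading off H_k = ker ∂_k / im ∂_{k+1}:

  H_0: rank C_0 − rank ∂_1 = 8 − 7 = 1, and the invariant factors of ∂_1 are all 1, so H_0 = Z.
  H_1: rank ker ∂_1 − rank ∂_2 = (24 − 7) − 15 = 2, and the invariant factors of ∂_2 are all 1, so H_1 = Z^2.
  H_2: rank ker ∂_2 − rank ∂_3 = (16 − 15) − 0 = 1, and there is no ∂_3, so H_2 = Z.

(K is a triangulation of the torus T^2.)

H_0 = Z,  H_1 = Z^2,  H_2 = Z.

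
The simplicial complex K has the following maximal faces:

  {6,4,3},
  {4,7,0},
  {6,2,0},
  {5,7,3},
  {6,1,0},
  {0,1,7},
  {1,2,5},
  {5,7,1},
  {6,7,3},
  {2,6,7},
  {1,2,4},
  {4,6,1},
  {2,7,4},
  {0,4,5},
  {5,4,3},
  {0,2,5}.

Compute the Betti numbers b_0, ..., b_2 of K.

Order the vertices as 0 < 1 < 2 < 3 < 4 < 5 < 6 < 7. Listing each simplex with vertices in this order, K has dimension 2 with simplices:

  0-simplices (8): [0], [1], [2], [3], [4], [5], [6], [7]
  1-simplices (24): (24 of them)
  2-simplices (16): [0,1,6], [0,1,7], [0,2,5], [0,2,6], [0,4,5], [0,4,7], [1,2,4], [1,2,5], [1,4,6], [1,5,7], [2,4,7], [2,6,7], [3,4,5], [3,4,6], [3,5,7], [3,6,7]

Hence C_0 ≅ Z^8, C_1 ≅ Z^24, C_2 ≅ Z^16.

Boundary ∂_1: C_1 → C_0 is given by ∂[p,q] = [q] − [p]. For instance
  ∂[3,6] = [6] − [3].
This gives a 8×24 integer matrix of rank 7; reducing to Smith normal form yields diagonal entries (1,1,1,1,1,1,1).

∂_2: C_2 → C_1 sends each 2-simplex [p,q,r] to [q,r] − [p,r] + [p,q]. For instance
  ∂[0,2,6] = [2,6] − [0,6] + [0,2],
  ∂[0,1,7] = [1,7] − [0,7] + [0,1].
As a 24×16 matrix over Z this has rank 15, with invariant factors (1,1,1,1,1,1,1,1,1,1,1,1,1,1,1).

Reading off H_k = ker ∂_k / im ∂_{k+1}:

  H_0: rank C_0 − rank ∂_1 = 8 − 7 = 1, and the invariant factors of ∂_1 are all 1, so H_0 = Z.
  H_1: rank ker ∂_1 − rank ∂_2 = (24 − 7) − 15 = 2, and the invariant factors of ∂_2 are all 1, so H_1 = Z^2.
  H_2: rank ker ∂_2 − rank ∂_3 = (16 − 15) − 0 = 1, and there is no ∂_3, so H_2 = Z.

(K is a triangulation of the torus T^2.)

Hence the Betti numbers are b_0 = 1, b_1 = 2, b_2 = 1.

b_0 = 1, b_1 = 2, b_2 = 1.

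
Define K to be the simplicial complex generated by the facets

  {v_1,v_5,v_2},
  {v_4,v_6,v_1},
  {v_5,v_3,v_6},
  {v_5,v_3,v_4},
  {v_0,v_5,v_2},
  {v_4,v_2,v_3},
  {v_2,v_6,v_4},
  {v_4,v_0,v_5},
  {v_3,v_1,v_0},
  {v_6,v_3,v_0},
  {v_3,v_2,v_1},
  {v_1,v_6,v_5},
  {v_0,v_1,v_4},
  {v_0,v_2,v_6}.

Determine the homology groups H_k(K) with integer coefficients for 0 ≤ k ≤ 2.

Fix the vertex order v_0 < v_1 < v_2 < v_3 < v_4 < v_5 < v_6 and write every simplex with vertices in increasing order. Then dim K = 2 and the simplices of K are:

  0-simplices (7): [v_0], [v_1], [v_2], [v_3], [v_4], [v_5], [v_6]
  1-simplices (21): (21 of them)
  2-simplices (14): (14 of them)

giving chain groups C_0 ≅ Z^7, C_1 ≅ Z^21, C_2 ≅ Z^14.

The boundary map ∂_1: C_1 → C_0 sends each edge [p,q] (with p < q) to q − p. For instance
  ∂[v_4,v_6] = [v_6] − [v_4].
The 7×21 boundary matrix has rank 6 and Smith normal form diag(1,1,1,1,1,1).

Boundary ∂_2: C_2 → C_1 sends each 2-simplex [p,q,r] to [q,r] − [p,r] + [p,q]. For instance
  ∂[v_1,v_4,v_6] = [v_4,v_6] − [v_1,v_6] + [v_1,v_4],
  ∂[v_0,v_2,v_5] = [v_2,v_5] − [v_0,v_5] + [v_0,v_2].
As a 21×14 matrix over Z this has rank 13, with invariant factors (1,1,1,1,1,1,1,1,1,1,1,1,1).

Computing H_k = (kernel of ∂_k) / (image of ∂_{k+1}):

  H_0: rank C_0 − rank ∂_1 = 7 − 6 = 1, and the invariant factors of ∂_1 are all 1, so H_0 = Z.
  H_1: rank ker ∂_1 − rank ∂_2 = (21 − 6) − 13 = 2, and the invariant factors of ∂_2 are all 1, so H_1 = Z^2.
  H_2: rank ker ∂_2 − rank ∂_3 = (14 − 13) − 0 = 1, and there is no ∂_3, so H_2 = Z.

H_0 ≅ Z,  H_1 ≅ Z^2,  H_2 ≅ Z.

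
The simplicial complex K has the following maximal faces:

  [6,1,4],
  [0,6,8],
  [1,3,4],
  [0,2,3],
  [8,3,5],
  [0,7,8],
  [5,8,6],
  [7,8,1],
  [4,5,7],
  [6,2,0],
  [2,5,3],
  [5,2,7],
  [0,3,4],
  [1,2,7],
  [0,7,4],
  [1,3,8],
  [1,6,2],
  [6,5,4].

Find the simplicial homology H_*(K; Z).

H_0 = Z,  H_1 = Z^2,  H_2 = Z.

Fix the vertex order 0 < 1 < 2 < 3 < 4 < 5 < 6 < 7 < 8 and write every simplex with vertices in increasing order. Then dim K = 2 and the simplices of K are:

  0-simplices (9): [0], [1], [2], [3], [4], [5], [6], [7], [8]
  1-simplices (27): (27 of them)
  2-simplices (18): [0,2,3], [0,2,6], [0,3,4], [0,4,7], [0,6,8], [0,7,8], [1,2,6], [1,2,7], [1,3,4], [1,3,8], [1,4,6], [1,7,8], [2,3,5], [2,5,7], [3,5,8], [4,5,6], [4,5,7], [5,6,8]

Hence C_0 ≅ Z^9, C_1 ≅ Z^27, C_2 ≅ Z^18.

Boundary ∂_1: C_1 → C_0 is given by ∂[p,q] = [q] − [p]. For instance
  ∂[7,8] = [8] − [7].
As a 9×27 matrix over Z this has rank 8, with invariant factors (1,1,1,1,1,1,1,1).

The boundary map ∂_2: C_2 → C_1 acts by ∂[p,q,r] = [q,r] − [p,r] + [p,q]. For instance
  ∂[2,5,7] = [5,7] − [2,7] + [2,5],
  ∂[1,3,8] = [3,8] − [1,8] + [1,3].
The 27×18 boundary matrix has rank 17 and Smith normal form diag(1,1,1,1,1,1,1,1,1,1,1,1,1,1,1,1,1).

Now H_k = ker ∂_k / im ∂_{k+1}, so:

  H_0: rank C_0 − rank ∂_1 = 9 − 8 = 1, and the invariant factors of ∂_1 are all 1, so H_0 = Z.
  H_1: rank ker ∂_1 − rank ∂_2 = (27 − 8) − 17 = 2, and the invariant factors of ∂_2 are all 1, so H_1 = Z^2.
  H_2: rank ker ∂_2 − rank ∂_3 = (18 − 17) − 0 = 1, and there is no ∂_3, so H_2 = Z.

(K is a triangulation of the torus T^2.)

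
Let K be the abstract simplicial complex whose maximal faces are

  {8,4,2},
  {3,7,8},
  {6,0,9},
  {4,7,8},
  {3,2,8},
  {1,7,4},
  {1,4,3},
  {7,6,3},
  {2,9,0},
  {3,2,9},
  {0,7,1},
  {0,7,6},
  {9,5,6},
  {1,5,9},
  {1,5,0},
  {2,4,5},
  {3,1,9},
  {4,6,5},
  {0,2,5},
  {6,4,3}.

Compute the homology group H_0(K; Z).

K has 10 vertices, 30 edges, 20 triangles.
rank ∂_0 = 0, rank ∂_1 = 9 ⇒ b_0 = 10 − 0 − 9 = 1; all invariant factors of ∂_1 are 1 so no torsion. So H_0 ≅ Z.

H_0 ≅ Z.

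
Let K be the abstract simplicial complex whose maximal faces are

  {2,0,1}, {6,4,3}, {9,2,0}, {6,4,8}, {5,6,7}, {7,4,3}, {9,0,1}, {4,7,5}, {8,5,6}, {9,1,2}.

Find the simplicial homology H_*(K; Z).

Fix the vertex order 0 < 1 < 2 < 3 < 4 < 5 < 6 < 7 < 8 < 9 and write every simplex with vertices in increasing order. Then dim K = 2 and the simplices of K are:

  0-simplices (10): [0], [1], [2], [3], [4], [5], [6], [7], [8], [9]
  1-simplices (18): [0,1], [0,2], [0,9], [1,2], [1,9], [2,9], [3,4], [3,6], [3,7], [4,5], [4,6], [4,7], [4,8], [5,6], [5,7], [5,8], [6,7], [6,8]
  2-simplices (10): [0,1,2], [0,1,9], [0,2,9], [1,2,9], [3,4,6], [3,4,7], [4,5,7], [4,6,8], [5,6,7], [5,6,8]

giving chain groups C_0 ≅ Z^10, C_1 ≅ Z^18, C_2 ≅ Z^10.

Boundary ∂_1: C_1 → C_0 is given by ∂[p,q] = [q] − [p]. For instance
  ∂[0,1] = [1] − [0].
As a 10×18 matrix over Z this has rank 8, with invariant factors (1,1,1,1,1,1,1,1).

Boundary ∂_2: C_2 → C_1 acts by ∂[p,q,r] = [q,r] − [p,r] + [p,q]. For instance
  ∂[1,2,9] = [2,9] − [1,9] + [1,2],
  ∂[0,2,9] = [2,9] − [0,9] + [0,2].
As a 18×10 matrix over Z this has rank 9, with invariant factors (1,1,1,1,1,1,1,1,1).

Now H_k = ker ∂_k / im ∂_{k+1}, so:

  H_0: rank C_0 − rank ∂_1 = 10 − 8 = 2, and the invariant factors of ∂_1 are all 1, so H_0 ≅ Z^2.
  H_1: rank ker ∂_1 − rank ∂_2 = (18 − 8) − 9 = 1, and the invariant factors of ∂_2 are all 1, so H_1 ≅ Z.
  H_2: rank ker ∂_2 − rank ∂_3 = (10 − 9) − 0 = 1, and there is no ∂_3, so H_2 ≅ Z.

H_0 ≅ Z^2,  H_1 ≅ Z,  H_2 ≅ Z.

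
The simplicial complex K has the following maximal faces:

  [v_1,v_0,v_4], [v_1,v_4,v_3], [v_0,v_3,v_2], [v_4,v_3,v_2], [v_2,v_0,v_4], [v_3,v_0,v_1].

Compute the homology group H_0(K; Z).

Fix the vertex order v_0 < v_1 < v_2 < v_3 < v_4 and write every simplex with vertices in increasing order. Then dim K = 2 and the simplices of K are:

  0-simplices (5): [v_0], [v_1], [v_2], [v_3], [v_4]
  1-simplices (9): [v_0,v_1], [v_0,v_2], [v_0,v_3], [v_0,v_4], [v_1,v_3], [v_1,v_4], [v_2,v_3], [v_2,v_4], [v_3,v_4]
  2-simplices (6): [v_0,v_1,v_3], [v_0,v_1,v_4], [v_0,v_2,v_3], [v_0,v_2,v_4], [v_1,v_3,v_4], [v_2,v_3,v_4]

so the chain groups are C_0 ≅ Z^5, C_1 ≅ Z^9, C_2 ≅ Z^6.

∂_1: C_1 → C_0 is given by ∂[p,q] = [q] − [p]. For instance
  ∂[v_0,v_1] = [v_1] − [v_0].
The resulting 5×9 matrix has rank 4, and its Smith normal form has invariant factors (1,1,1,1).

∂_2: C_2 → C_1 maps a triangle to the signed sum of its edges. For instance
  ∂[v_1,v_3,v_4] = [v_3,v_4] − [v_1,v_4] + [v_1,v_3],
  ∂[v_0,v_2,v_3] = [v_2,v_3] − [v_0,v_3] + [v_0,v_2].
This gives a 9×6 integer matrix of rank 5; reducing to Smith normal form yields diagonal entries (1,1,1,1,1).

Now H_k = ker ∂_k / im ∂_{k+1}, so:

  H_0: rank C_0 − rank ∂_1 = 5 − 4 = 1, and the invariant factors of ∂_1 are all 1, so H_0 = Z.

H_0 ≅ Z.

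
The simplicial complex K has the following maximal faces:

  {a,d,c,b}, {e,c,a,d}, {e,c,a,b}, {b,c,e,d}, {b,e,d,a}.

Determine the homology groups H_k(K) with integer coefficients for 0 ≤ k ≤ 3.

H_0 = Z,  H_1 = 0,  H_2 = 0,  H_3 = Z.

Take the total order a < b < c < d < e on the vertex set. Then K (dimension 3) consists of the simplices:

  0-simplices (5): a, b, c, d, e
  1-simplices (10): ab, ac, ad, ae, bc, bd, be, cd, ce, de
  2-simplices (10): abc, abd, abe, acd, ace, ade, bcd, bce, bde, cde
  3-simplices (5): abcd, abce, abde, acde, bcde

so the chain groups are C_0 ≅ Z^5, C_1 ≅ Z^10, C_2 ≅ Z^10, C_3 ≅ Z^5.

∂_1: C_1 → C_0 maps an edge to its endpoints' difference, ∂[p,q] = q − p.
This gives a 5×10 integer matrix of rank 4; reducing to Smith normal form yields diagonal entries (1,1,1,1).

Boundary ∂_2: C_2 → C_1 acts by ∂[p,q,r] = [q,r] − [p,r] + [p,q]. For instance
  ∂abe = be − ae + ab,
  ∂abc = bc − ac + ab.
As a 10×10 matrix over Z this has rank 6, with invariant factors (1,1,1,1,1,1).

Boundary ∂_3: C_3 → C_2 sends each 3-simplex σ to the alternating sum Σ_i (−1)^i (σ with its i-th vertex removed). For instance
  ∂abcd = bcd − acd + abd − abc,
  ∂bcde = cde − bde + bce − bcd.
The resulting 10×5 matrix has rank 4, and its Smith normal form has invariant factors (1,1,1,1).

Now H_k = ker ∂_k / im ∂_{k+1}, so:

  H_0: rank C_0 − rank ∂_1 = 5 − 4 = 1, and the invariant factors of ∂_1 are all 1, so H_0 ≅ Z.
  H_1: rank ker ∂_1 − rank ∂_2 = (10 − 4) − 6 = 0, and the invariant factors of ∂_2 are all 1, so H_1 ≅ 0.
  H_2: rank ker ∂_2 − rank ∂_3 = (10 − 6) − 4 = 0, and the invariant factors of ∂_3 are all 1, so H_2 ≅ 0.
  H_3: rank ker ∂_3 − rank ∂_4 = (5 − 4) − 0 = 1, and there is no ∂_4, so H_3 ≅ Z.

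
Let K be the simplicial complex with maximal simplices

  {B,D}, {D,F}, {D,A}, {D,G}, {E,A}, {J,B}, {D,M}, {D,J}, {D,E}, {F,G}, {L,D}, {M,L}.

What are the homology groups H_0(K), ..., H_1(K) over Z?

H_0 ≅ Z,  H_1 ≅ Z^4.

Take the total order A < B < D < E < F < G < J < L < M on the vertex set. Then K (dimension 1) consists of the simplices:

  0-simplices (9): A, B, D, E, F, G, J, L, M
  1-simplices (12): AD, AE, BD, BJ, DE, DF, DG, DJ, DL, DM, FG, LM

Hence C_0 ≅ Z^9, C_1 ≅ Z^12.

∂_1: C_1 → C_0 sends each edge [p,q] (with p < q) to q − p.
The resulting 9×12 matrix has rank 8, and its Smith normal form has invariant factors (1,1,1,1,1,1,1,1).

From H_k ≅ ker(∂_k) / im(∂_{k+1}) we obtain:

  H_0: rank C_0 − rank ∂_1 = 9 − 8 = 1, and the invariant factors of ∂_1 are all 1, so H_0 ≅ Z.
  H_1: rank ker ∂_1 − rank ∂_2 = (12 − 8) − 0 = 4, and there is no ∂_2, so H_1 ≅ Z^4.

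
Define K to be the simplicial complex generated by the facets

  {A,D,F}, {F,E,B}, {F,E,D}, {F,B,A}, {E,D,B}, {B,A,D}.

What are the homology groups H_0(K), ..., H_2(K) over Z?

H_0 = Z,  H_1 = 0,  H_2 = Z.

Take the total order A < B < D < E < F on the vertex set. Then K (dimension 2) consists of the simplices:

  0-simplices (5): A, B, D, E, F
  1-simplices (9): AB, AD, AF, BD, BE, BF, DE, DF, EF
  2-simplices (6): ABD, ABF, ADF, BDE, BEF, DEF

so the chain groups are C_0 ≅ Z^5, C_1 ≅ Z^9, C_2 ≅ Z^6.

∂_1: C_1 → C_0 is given by ∂[p,q] = [q] − [p]. For instance
  ∂BF = F − B.
The 5×9 boundary matrix has rank 4 and Smith normal form diag(1,1,1,1).

∂_2: C_2 → C_1 acts by ∂[p,q,r] = [q,r] − [p,r] + [p,q]. For instance
  ∂BDE = DE − BE + BD,
  ∂ABD = BD − AD + AB.
As a 9×6 matrix over Z this has rank 5, with invariant factors (1,1,1,1,1).

Reading off H_k = ker ∂_k / im ∂_{k+1}:

  H_0: rank C_0 − rank ∂_1 = 5 − 4 = 1, and the invariant factors of ∂_1 are all 1, so H_0 = Z.
  H_1: rank ker ∂_1 − rank ∂_2 = (9 − 4) − 5 = 0, and the invariant factors of ∂_2 are all 1, so H_1 = 0.
  H_2: rank ker ∂_2 − rank ∂_3 = (6 − 5) − 0 = 1, and there is no ∂_3, so H_2 = Z.

(K is a triangulation of the 2-sphere S^2.)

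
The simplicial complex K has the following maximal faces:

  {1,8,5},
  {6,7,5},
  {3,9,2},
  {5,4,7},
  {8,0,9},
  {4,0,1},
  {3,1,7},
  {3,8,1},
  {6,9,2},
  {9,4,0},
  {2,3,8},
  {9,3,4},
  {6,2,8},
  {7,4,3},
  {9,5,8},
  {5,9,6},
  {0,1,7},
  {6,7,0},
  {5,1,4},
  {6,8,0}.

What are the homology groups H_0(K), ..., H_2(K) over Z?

We work with the vertex ordering 0 < 1 < 2 < 3 < 4 < 5 < 6 < 7 < 8 < 9. The simplices of K, each written with vertices in increasing order, are:

  0-simplices (10): [0], [1], [2], [3], [4], [5], [6], [7], [8], [9]
  1-simplices (30): (30 of them)
  2-simplices (20): (20 of them)

so the chain groups are C_0 ≅ Z^10, C_1 ≅ Z^30, C_2 ≅ Z^20.

The boundary map ∂_1: C_1 → C_0 is given by ∂[p,q] = [q] − [p]. For instance
  ∂[2,6] = [6] − [2].
The 10×30 boundary matrix has rank 9 and Smith normal form diag(1,1,1,1,1,1,1,1,1).

Boundary ∂_2: C_2 → C_1 sends each 2-simplex [p,q,r] to [q,r] − [p,r] + [p,q]. For instance
  ∂[4,5,7] = [5,7] − [4,7] + [4,5],
  ∂[5,6,9] = [6,9] − [5,9] + [5,6].
The resulting 30×20 matrix has rank 20, and its Smith normal form has invariant factors (1,1,1,1,1,1,1,1,1,1,1,1,1,1,1,1,1,1,1,2).

Now H_k = ker ∂_k / im ∂_{k+1}, so:

  H_0: rank C_0 − rank ∂_1 = 10 − 9 = 1, and the invariant factors of ∂_1 are all 1, so H_0 = Z.
  H_1: rank ker ∂_1 − rank ∂_2 = (30 − 9) − 20 = 1, and ∂_2 has invariant factor 2 > 1, so H_1 = Z ⊕ Z/2.
  H_2: rank ker ∂_2 − rank ∂_3 = (20 − 20) − 0 = 0, and there is no ∂_3, so H_2 = 0.

H_0 ≅ Z,  H_1 ≅ Z ⊕ Z/2,  H_2 = 0.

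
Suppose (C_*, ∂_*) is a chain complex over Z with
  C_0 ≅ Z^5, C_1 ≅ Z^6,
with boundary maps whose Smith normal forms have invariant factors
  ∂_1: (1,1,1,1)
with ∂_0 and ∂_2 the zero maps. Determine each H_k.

H_0: b_0 = 5 − 0 − 4 = 1; torsion from ∂_1 factors > 1: none. So H_0 ≅ Z.
H_1: b_1 = 6 − 4 − 0 = 2; torsion from ∂_2 factors > 1: none. So H_1 ≅ Z^2.

H_0 ≅ Z,  H_1 ≅ Z^2.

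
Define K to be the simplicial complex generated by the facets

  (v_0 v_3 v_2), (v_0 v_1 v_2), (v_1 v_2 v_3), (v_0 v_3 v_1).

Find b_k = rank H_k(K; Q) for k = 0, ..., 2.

b_0 = 1, b_1 = 0, b_2 = 1.

Order the vertices as v_0 < v_1 < v_2 < v_3. Listing each simplex with vertices in this order, K has dimension 2 with simplices:

  0-simplices (4): [v_0], [v_1], [v_2], [v_3]
  1-simplices (6): [v_0,v_1], [v_0,v_2], [v_0,v_3], [v_1,v_2], [v_1,v_3], [v_2,v_3]
  2-simplices (4): [v_0,v_1,v_2], [v_0,v_1,v_3], [v_0,v_2,v_3], [v_1,v_2,v_3]

giving chain groups C_0 ≅ Z^4, C_1 ≅ Z^6, C_2 ≅ Z^4.

Boundary ∂_1: C_1 → C_0 is given by ∂[p,q] = [q] − [p].
This gives a 4×6 integer matrix of rank 3; reducing to Smith normal form yields diagonal entries (1,1,1).

∂_2: C_2 → C_1 sends each 2-simplex [p,q,r] to [q,r] − [p,r] + [p,q]. For instance
  ∂[v_1,v_2,v_3] = [v_2,v_3] − [v_1,v_3] + [v_1,v_2],
  ∂[v_0,v_1,v_3] = [v_1,v_3] − [v_0,v_3] + [v_0,v_1].
The resulting 6×4 matrix has rank 3, and its Smith normal form has invariant factors (1,1,1).

Reading off H_k = ker ∂_k / im ∂_{k+1}:

  H_0: rank C_0 − rank ∂_1 = 4 − 3 = 1, and the invariant factors of ∂_1 are all 1, so H_0 ≅ Z.
  H_1: rank ker ∂_1 − rank ∂_2 = (6 − 3) − 3 = 0, and the invariant factors of ∂_2 are all 1, so H_1 ≅ 0.
  H_2: rank ker ∂_2 − rank ∂_3 = (4 − 3) − 0 = 1, and there is no ∂_3, so H_2 ≅ Z.

Hence the Betti numbers are b_0 = 1, b_1 = 0, b_2 = 1.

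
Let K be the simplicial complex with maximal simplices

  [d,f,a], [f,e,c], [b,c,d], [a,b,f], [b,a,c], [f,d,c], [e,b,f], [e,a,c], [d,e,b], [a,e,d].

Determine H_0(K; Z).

Take the total order a < b < c < d < e < f on the vertex set. Then K (dimension 2) consists of the simplices:

  0-simplices (6): a, b, c, d, e, f
  1-simplices (15): ab, ac, ad, ae, af, bc, bd, be, bf, cd, ce, cf, de, df, ef
  2-simplices (10): abc, abf, ace, ade, adf, bcd, bde, bef, cdf, cef

giving chain groups C_0 ≅ Z^6, C_1 ≅ Z^15, C_2 ≅ Z^10.

Boundary ∂_1: C_1 → C_0 maps an edge to its endpoints' difference, ∂[p,q] = q − p. For instance
  ∂df = f − d.
The resulting 6×15 matrix has rank 5, and its Smith normal form has invariant factors (1,1,1,1,1).

The boundary map ∂_2: C_2 → C_1 maps a triangle to the signed sum of its edges. For instance
  ∂ade = de − ae + ad,
  ∂cef = ef − cf + ce.
The resulting 15×10 matrix has rank 10, and its Smith normal form has invariant factors (1,1,1,1,1,1,1,1,1,2).

Reading off H_k = ker ∂_k / im ∂_{k+1}:

  H_0: rank C_0 − rank ∂_1 = 6 − 5 = 1, and the invariant factors of ∂_1 are all 1, so H_0 ≅ Z.

H_0 = Z.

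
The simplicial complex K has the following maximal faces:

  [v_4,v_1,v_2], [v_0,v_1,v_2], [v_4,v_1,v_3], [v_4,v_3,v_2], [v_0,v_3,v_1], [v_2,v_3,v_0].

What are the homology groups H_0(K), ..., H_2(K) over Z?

Fix the vertex order v_0 < v_1 < v_2 < v_3 < v_4 and write every simplex with vertices in increasing order. Then dim K = 2 and the simplices of K are:

  0-simplices (5): [v_0], [v_1], [v_2], [v_3], [v_4]
  1-simplices (9): [v_0,v_1], [v_0,v_2], [v_0,v_3], [v_1,v_2], [v_1,v_3], [v_1,v_4], [v_2,v_3], [v_2,v_4], [v_3,v_4]
  2-simplices (6): [v_0,v_1,v_2], [v_0,v_1,v_3], [v_0,v_2,v_3], [v_1,v_2,v_4], [v_1,v_3,v_4], [v_2,v_3,v_4]

Hence C_0 ≅ Z^5, C_1 ≅ Z^9, C_2 ≅ Z^6.

Boundary ∂_1: C_1 → C_0 sends each edge [p,q] (with p < q) to q − p.
The resulting 5×9 matrix has rank 4, and its Smith normal form has invariant factors (1,1,1,1).

∂_2: C_2 → C_1 acts by ∂[p,q,r] = [q,r] − [p,r] + [p,q]. For instance
  ∂[v_0,v_1,v_3] = [v_1,v_3] − [v_0,v_3] + [v_0,v_1],
  ∂[v_0,v_1,v_2] = [v_1,v_2] − [v_0,v_2] + [v_0,v_1].
The 9×6 boundary matrix has rank 5 and Smith normal form diag(1,1,1,1,1).

Computing H_k = (kernel of ∂_k) / (image of ∂_{k+1}):

  H_0: rank C_0 − rank ∂_1 = 5 − 4 = 1, and the invariant factors of ∂_1 are all 1, so H_0 = Z.
  H_1: rank ker ∂_1 − rank ∂_2 = (9 − 4) − 5 = 0, and the invariant factors of ∂_2 are all 1, so H_1 = 0.
  H_2: rank ker ∂_2 − rank ∂_3 = (6 − 5) − 0 = 1, and there is no ∂_3, so H_2 = Z.

H_0 = Z,  H_1 = 0,  H_2 = Z.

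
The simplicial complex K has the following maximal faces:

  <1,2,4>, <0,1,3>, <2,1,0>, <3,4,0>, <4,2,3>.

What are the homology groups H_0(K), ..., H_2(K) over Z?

We work with the vertex ordering 0 < 1 < 2 < 3 < 4. The simplices of K, each written with vertices in increasing order, are:

  0-simplices (5): [0], [1], [2], [3], [4]
  1-simplices (10): [0,1], [0,2], [0,3], [0,4], [1,2], [1,3], [1,4], [2,3], [2,4], [3,4]
  2-simplices (5): [0,1,2], [0,1,3], [0,3,4], [1,2,4], [2,3,4]

Hence C_0 ≅ Z^5, C_1 ≅ Z^10, C_2 ≅ Z^5.

∂_1: C_1 → C_0 is given by ∂[p,q] = [q] − [p].
This gives a 5×10 integer matrix of rank 4; reducing to Smith normal form yields diagonal entries (1,1,1,1).

The boundary map ∂_2: C_2 → C_1 acts by ∂[p,q,r] = [q,r] − [p,r] + [p,q]. For instance
  ∂[0,1,3] = [1,3] − [0,3] + [0,1],
  ∂[1,2,4] = [2,4] − [1,4] + [1,2].
The 10×5 boundary matrix has rank 5 and Smith normal form diag(1,1,1,1,1).

From H_k ≅ ker(∂_k) / im(∂_{k+1}) we obtain:

  H_0: rank C_0 − rank ∂_1 = 5 − 4 = 1, and the invariant factors of ∂_1 are all 1, so H_0 ≅ Z.
  H_1: rank ker ∂_1 − rank ∂_2 = (10 − 4) − 5 = 1, and the invariant factors of ∂_2 are all 1, so H_1 ≅ Z.
  H_2: rank ker ∂_2 − rank ∂_3 = (5 − 5) − 0 = 0, and there is no ∂_3, so H_2 ≅ 0.

As a check, the Euler characteristic is 5 − 10 + 5 = 0, which agrees with 1 − 1 + 0 = 0.

H_0 ≅ Z,  H_1 ≅ Z,  H_2 = 0.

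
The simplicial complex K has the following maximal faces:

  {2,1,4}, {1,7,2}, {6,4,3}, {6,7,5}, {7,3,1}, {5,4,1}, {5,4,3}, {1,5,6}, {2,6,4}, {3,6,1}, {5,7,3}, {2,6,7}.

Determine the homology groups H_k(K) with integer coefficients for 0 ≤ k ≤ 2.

K has 7 vertices, 18 edges, 12 triangles.
rank ∂_0 = 0, rank ∂_1 = 6 ⇒ b_0 = 7 − 0 − 6 = 1; all invariant factors of ∂_1 are 1 so no torsion. So H_0 ≅ Z.
rank ∂_1 = 6, rank ∂_2 = 12 ⇒ b_1 = 18 − 6 − 12 = 0; ∂_2 has invariant factor(s) [2] giving torsion. So H_1 ≅ Z/2.
rank ∂_2 = 12, rank ∂_3 = 0 ⇒ b_2 = 12 − 12 − 0 = 0. So H_2 ≅ 0.

H_0 = Z,  H_1 = Z/2,  H_2 = 0.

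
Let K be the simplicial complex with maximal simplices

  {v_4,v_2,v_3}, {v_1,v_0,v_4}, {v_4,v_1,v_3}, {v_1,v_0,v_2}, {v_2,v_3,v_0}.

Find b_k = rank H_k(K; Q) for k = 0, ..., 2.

b_0 = 1, b_1 = 1, b_2 = 0.

Order the vertices as v_0 < v_1 < v_2 < v_3 < v_4. Listing each simplex with vertices in this order, K has dimension 2 with simplices:

  0-simplices (5): [v_0], [v_1], [v_2], [v_3], [v_4]
  1-simplices (10): [v_0,v_1], [v_0,v_2], [v_0,v_3], [v_0,v_4], [v_1,v_2], [v_1,v_3], [v_1,v_4], [v_2,v_3], [v_2,v_4], [v_3,v_4]
  2-simplices (5): [v_0,v_1,v_2], [v_0,v_1,v_4], [v_0,v_2,v_3], [v_1,v_3,v_4], [v_2,v_3,v_4]

so the chain groups are C_0 ≅ Z^5, C_1 ≅ Z^10, C_2 ≅ Z^5.

Boundary ∂_1: C_1 → C_0 sends each edge [p,q] (with p < q) to q − p.
The resulting 5×10 matrix has rank 4, and its Smith normal form has invariant factors (1,1,1,1).

The boundary map ∂_2: C_2 → C_1 sends each 2-simplex [p,q,r] to [q,r] − [p,r] + [p,q]. For instance
  ∂[v_2,v_3,v_4] = [v_3,v_4] − [v_2,v_4] + [v_2,v_3],
  ∂[v_0,v_2,v_3] = [v_2,v_3] − [v_0,v_3] + [v_0,v_2].
The resulting 10×5 matrix has rank 5, and its Smith normal form has invariant factors (1,1,1,1,1).

Computing H_k = (kernel of ∂_k) / (image of ∂_{k+1}):

  H_0: rank C_0 − rank ∂_1 = 5 − 4 = 1, and the invariant factors of ∂_1 are all 1, so H_0 ≅ Z.
  H_1: rank ker ∂_1 − rank ∂_2 = (10 − 4) − 5 = 1, and the invariant factors of ∂_2 are all 1, so H_1 ≅ Z.
  H_2: rank ker ∂_2 − rank ∂_3 = (5 − 5) − 0 = 0, and there is no ∂_3, so H_2 ≅ 0.

As a check, the Euler characteristic is 5 − 10 + 5 = 0, which agrees with 1 − 1 + 0 = 0.
(K is a triangulation of the Möbius band.)

Hence the Betti numbers are b_0 = 1, b_1 = 1, b_2 = 0.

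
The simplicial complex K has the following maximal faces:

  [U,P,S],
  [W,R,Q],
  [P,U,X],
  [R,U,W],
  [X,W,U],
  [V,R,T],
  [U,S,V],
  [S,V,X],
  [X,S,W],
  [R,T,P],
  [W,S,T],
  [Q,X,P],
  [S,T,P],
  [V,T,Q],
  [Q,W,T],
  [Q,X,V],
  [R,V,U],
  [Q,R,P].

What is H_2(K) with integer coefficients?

We work with the vertex ordering P < Q < R < S < T < U < V < W < X. The simplices of K, each written with vertices in increasing order, are:

  0-simplices (9): P, Q, R, S, T, U, V, W, X
  1-simplices (27): PQ, PR, PS, PT, PU, PX, QR, QT, QV, QW, QX, RT, RU, RV, RW, ST, SU, SV, SW, SX, TV, TW, UV, UW, UX, VX, WX
  2-simplices (18): PQR, PQX, PRT, PST, PSU, PUX, QRW, QTV, QTW, QVX, RTV, RUV, RUW, STW, SUV, SVX, SWX, UWX

Hence C_0 ≅ Z^9, C_1 ≅ Z^27, C_2 ≅ Z^18.

∂_1: C_1 → C_0 sends each edge [p,q] (with p < q) to q − p. For instance
  ∂RT = T − R.
The resulting 9×27 matrix has rank 8, and its Smith normal form has invariant factors (1,1,1,1,1,1,1,1).

The boundary map ∂_2: C_2 → C_1 maps a triangle to the signed sum of its edges. For instance
  ∂PRT = RT − PT + PR,
  ∂QTW = TW − QW + QT.
As a 27×18 matrix over Z this has rank 18, with invariant factors (1,1,1,1,1,1,1,1,1,1,1,1,1,1,1,1,1,2).

From H_k ≅ ker(∂_k) / im(∂_{k+1}) we obtain:

  H_2: rank ker ∂_2 − rank ∂_3 = (18 − 18) − 0 = 0, and there is no ∂_3, so H_2 = 0.

H_2 = 0.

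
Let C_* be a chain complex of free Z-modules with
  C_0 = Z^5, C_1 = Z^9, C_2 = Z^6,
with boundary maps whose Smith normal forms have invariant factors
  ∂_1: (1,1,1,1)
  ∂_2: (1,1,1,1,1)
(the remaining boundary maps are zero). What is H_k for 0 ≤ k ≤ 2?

H_0 = Z,  H_1 = 0,  H_2 = Z.

H_0: b_0 = 5 − 0 − 4 = 1; torsion from ∂_1 factors > 1: none. So H_0 = Z.
H_1: b_1 = 9 − 4 − 5 = 0; torsion from ∂_2 factors > 1: none. So H_1 = 0.
H_2: b_2 = 6 − 5 − 0 = 1; torsion from ∂_3 factors > 1: none. So H_2 = Z.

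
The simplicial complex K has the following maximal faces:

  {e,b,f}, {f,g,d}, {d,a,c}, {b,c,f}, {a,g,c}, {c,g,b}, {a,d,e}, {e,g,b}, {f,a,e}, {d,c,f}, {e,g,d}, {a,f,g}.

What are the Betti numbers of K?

b_0 = 1, b_1 = 0, b_2 = 0.

Take the total order a < b < c < d < e < f < g on the vertex set. Then K (dimension 2) consists of the simplices:

  0-simplices (7): a, b, c, d, e, f, g
  1-simplices (18): ac, ad, ae, af, ag, bc, be, bf, bg, cd, cf, cg, de, df, dg, ef, eg, fg
  2-simplices (12): acd, acg, ade, aef, afg, bcf, bcg, bef, beg, cdf, deg, dfg

so the chain groups are C_0 ≅ Z^7, C_1 ≅ Z^18, C_2 ≅ Z^12.

The boundary map ∂_1: C_1 → C_0 maps an edge to its endpoints' difference, ∂[p,q] = q − p. For instance
  ∂cg = g − c.
This gives a 7×18 integer matrix of rank 6; reducing to Smith normal form yields diagonal entries (1,1,1,1,1,1).

∂_2: C_2 → C_1 sends each 2-simplex [p,q,r] to [q,r] − [p,r] + [p,q]. For instance
  ∂ade = de − ae + ad,
  ∂aef = ef − af + ae.
The resulting 18×12 matrix has rank 12, and its Smith normal form has invariant factors (1,1,1,1,1,1,1,1,1,1,1,2).

From H_k ≅ ker(∂_k) / im(∂_{k+1}) we obtain:

  H_0: rank C_0 − rank ∂_1 = 7 − 6 = 1, and the invariant factors of ∂_1 are all 1, so H_0 ≅ Z.
  H_1: rank ker ∂_1 − rank ∂_2 = (18 − 6) − 12 = 0, and ∂_2 has invariant factor 2 > 1, so H_1 ≅ Z/2.
  H_2: rank ker ∂_2 − rank ∂_3 = (12 − 12) − 0 = 0, and there is no ∂_3, so H_2 ≅ 0.

Hence the Betti numbers are b_0 = 1, b_1 = 0, b_2 = 0.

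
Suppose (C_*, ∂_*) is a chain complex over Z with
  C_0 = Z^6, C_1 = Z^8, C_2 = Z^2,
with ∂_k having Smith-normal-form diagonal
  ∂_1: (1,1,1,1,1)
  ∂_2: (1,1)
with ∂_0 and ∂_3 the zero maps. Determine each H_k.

H_0 ≅ Z,  H_1 ≅ Z,  H_2 = 0.

H_0: b_0 = 6 − 0 − 5 = 1; torsion from ∂_1 factors > 1: none. So H_0 ≅ Z.
H_1: b_1 = 8 − 5 − 2 = 1; torsion from ∂_2 factors > 1: none. So H_1 ≅ Z.
H_2: b_2 = 2 − 2 − 0 = 0; torsion from ∂_3 factors > 1: none. So H_2 ≅ 0.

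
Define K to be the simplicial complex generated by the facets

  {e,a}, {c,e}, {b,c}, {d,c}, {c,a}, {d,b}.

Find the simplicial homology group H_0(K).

H_0 ≅ Z.

Take the total order a < b < c < d < e on the vertex set. Then K (dimension 1) consists of the simplices:

  0-simplices (5): a, b, c, d, e
  1-simplices (6): ac, ae, bc, bd, cd, ce

so the chain groups are C_0 ≅ Z^5, C_1 ≅ Z^6.

The boundary map ∂_1: C_1 → C_0 maps an edge to its endpoints' difference, ∂[p,q] = q − p.
The resulting 5×6 matrix has rank 4, and its Smith normal form has invariant factors (1,1,1,1).

From H_k ≅ ker(∂_k) / im(∂_{k+1}) we obtain:

  H_0: rank C_0 − rank ∂_1 = 5 − 4 = 1, and the invariant factors of ∂_1 are all 1, so H_0 ≅ Z.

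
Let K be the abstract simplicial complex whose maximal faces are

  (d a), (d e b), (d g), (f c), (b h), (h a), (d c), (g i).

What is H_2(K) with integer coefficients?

Take the total order a < b < c < d < e < f < g < h < i on the vertex set. Then K (dimension 2) consists of the simplices:

  0-simplices (9): a, b, c, d, e, f, g, h, i
  1-simplices (10): ad, ah, bd, be, bh, cd, cf, de, dg, gi
  2-simplices (1): bde

Hence C_0 ≅ Z^9, C_1 ≅ Z^10, C_2 ≅ Z^1.

The boundary map ∂_1: C_1 → C_0 sends each edge [p,q] (with p < q) to q − p.
This gives a 9×10 integer matrix of rank 8; reducing to Smith normal form yields diagonal entries (1,1,1,1,1,1,1,1).

∂_2: C_2 → C_1 acts by ∂[p,q,r] = [q,r] − [p,r] + [p,q]. For instance
  ∂bde = de − be + bd.
The 10×1 boundary matrix has rank 1 and Smith normal form diag(1).

Computing H_k = (kernel of ∂_k) / (image of ∂_{k+1}):

  H_2: rank ker ∂_2 − rank ∂_3 = (1 − 1) − 0 = 0, and there is no ∂_3, so H_2 ≅ 0.

H_2 = 0.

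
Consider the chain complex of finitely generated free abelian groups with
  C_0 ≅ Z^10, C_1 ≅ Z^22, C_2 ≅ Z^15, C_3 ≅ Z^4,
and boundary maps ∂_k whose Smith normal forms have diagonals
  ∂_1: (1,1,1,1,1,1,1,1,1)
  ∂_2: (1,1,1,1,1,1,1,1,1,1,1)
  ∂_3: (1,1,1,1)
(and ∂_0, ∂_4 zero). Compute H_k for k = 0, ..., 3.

H_0: b_0 = 10 − 0 − 9 = 1; torsion from ∂_1 factors > 1: none. So H_0 ≅ Z.
H_1: b_1 = 22 − 9 − 11 = 2; torsion from ∂_2 factors > 1: none. So H_1 ≅ Z^2.
H_2: b_2 = 15 − 11 − 4 = 0; torsion from ∂_3 factors > 1: none. So H_2 ≅ 0.
H_3: b_3 = 4 − 4 − 0 = 0; torsion from ∂_4 factors > 1: none. So H_3 ≅ 0.

H_0 ≅ Z,  H_1 ≅ Z^2,  H_2 = 0,  H_3 = 0.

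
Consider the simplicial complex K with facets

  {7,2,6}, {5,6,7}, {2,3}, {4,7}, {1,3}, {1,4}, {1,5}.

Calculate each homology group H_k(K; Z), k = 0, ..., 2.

We work with the vertex ordering 1 < 2 < 3 < 4 < 5 < 6 < 7. The simplices of K, each written with vertices in increasing order, are:

  0-simplices (7): [1], [2], [3], [4], [5], [6], [7]
  1-simplices (10): [1,3], [1,4], [1,5], [2,3], [2,6], [2,7], [4,7], [5,6], [5,7], [6,7]
  2-simplices (2): [2,6,7], [5,6,7]

Hence C_0 ≅ Z^7, C_1 ≅ Z^10, C_2 ≅ Z^2.

∂_1: C_1 → C_0 is given by ∂[p,q] = [q] − [p]. For instance
  ∂[4,7] = [7] − [4].
The 7×10 boundary matrix has rank 6 and Smith normal form diag(1,1,1,1,1,1).

∂_2: C_2 → C_1 maps a triangle to the signed sum of its edges. For instance
  ∂[2,6,7] = [6,7] − [2,7] + [2,6],
  ∂[5,6,7] = [6,7] − [5,7] + [5,6].
The resulting 10×2 matrix has rank 2, and its Smith normal form has invariant factors (1,1).

Now H_k = ker ∂_k / im ∂_{k+1}, so:

  H_0: rank C_0 − rank ∂_1 = 7 − 6 = 1, and the invariant factors of ∂_1 are all 1, so H_0 = Z.
  H_1: rank ker ∂_1 − rank ∂_2 = (10 − 6) − 2 = 2, and the invariant factors of ∂_2 are all 1, so H_1 = Z^2.
  H_2: rank ker ∂_2 − rank ∂_3 = (2 − 2) − 0 = 0, and there is no ∂_3, so H_2 = 0.

H_0 ≅ Z,  H_1 ≅ Z^2,  H_2 = 0.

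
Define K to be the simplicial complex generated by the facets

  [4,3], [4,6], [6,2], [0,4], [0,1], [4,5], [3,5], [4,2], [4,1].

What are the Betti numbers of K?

b_0 = 1, b_1 = 3.

Order the vertices as 0 < 1 < 2 < 3 < 4 < 5 < 6. Listing each simplex with vertices in this order, K has dimension 1 with simplices:

  0-simplices (7): [0], [1], [2], [3], [4], [5], [6]
  1-simplices (9): [0,1], [0,4], [1,4], [2,4], [2,6], [3,4], [3,5], [4,5], [4,6]

giving chain groups C_0 ≅ Z^7, C_1 ≅ Z^9.

Boundary ∂_1: C_1 → C_0 maps an edge to its endpoints' difference, ∂[p,q] = q − p. For instance
  ∂[1,4] = [4] − [1].
As a 7×9 matrix over Z this has rank 6, with invariant factors (1,1,1,1,1,1).

Computing H_k = (kernel of ∂_k) / (image of ∂_{k+1}):

  H_0: rank C_0 − rank ∂_1 = 7 − 6 = 1, and the invariant factors of ∂_1 are all 1, so H_0 = Z.
  H_1: rank ker ∂_1 − rank ∂_2 = (9 − 6) − 0 = 3, and there is no ∂_2, so H_1 = Z^3.

Hence the Betti numbers are b_0 = 1, b_1 = 3.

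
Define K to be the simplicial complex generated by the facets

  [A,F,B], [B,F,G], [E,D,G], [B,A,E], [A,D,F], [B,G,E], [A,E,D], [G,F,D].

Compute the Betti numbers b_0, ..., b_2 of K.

Take the total order A < B < D < E < F < G on the vertex set. Then K (dimension 2) consists of the simplices:

  0-simplices (6): A, B, D, E, F, G
  1-simplices (12): AB, AD, AE, AF, BE, BF, BG, DE, DF, DG, EG, FG
  2-simplices (8): ABE, ABF, ADE, ADF, BEG, BFG, DEG, DFG

so the chain groups are C_0 ≅ Z^6, C_1 ≅ Z^12, C_2 ≅ Z^8.

Boundary ∂_1: C_1 → C_0 maps an edge to its endpoints' difference, ∂[p,q] = q − p. For instance
  ∂AE = E − A.
As a 6×12 matrix over Z this has rank 5, with invariant factors (1,1,1,1,1).

The boundary map ∂_2: C_2 → C_1 sends each 2-simplex [p,q,r] to [q,r] − [p,r] + [p,q]. For instance
  ∂ADE = DE − AE + AD,
  ∂ADF = DF − AF + AD.
The 12×8 boundary matrix has rank 7 and Smith normal form diag(1,1,1,1,1,1,1).

From H_k ≅ ker(∂_k) / im(∂_{k+1}) we obtain:

  H_0: rank C_0 − rank ∂_1 = 6 − 5 = 1, and the invariant factors of ∂_1 are all 1, so H_0 = Z.
  H_1: rank ker ∂_1 − rank ∂_2 = (12 − 5) − 7 = 0, and the invariant factors of ∂_2 are all 1, so H_1 = 0.
  H_2: rank ker ∂_2 − rank ∂_3 = (8 − 7) − 0 = 1, and there is no ∂_3, so H_2 = Z.

Hence the Betti numbers are b_0 = 1, b_1 = 0, b_2 = 1.

b_0 = 1, b_1 = 0, b_2 = 1.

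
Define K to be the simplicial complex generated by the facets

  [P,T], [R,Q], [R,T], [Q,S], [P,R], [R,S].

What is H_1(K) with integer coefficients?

H_1 = Z^2.

Order the vertices as P < Q < R < S < T. Listing each simplex with vertices in this order, K has dimension 1 with simplices:

  0-simplices (5): P, Q, R, S, T
  1-simplices (6): PR, PT, QR, QS, RS, RT

giving chain groups C_0 ≅ Z^5, C_1 ≅ Z^6.

Boundary ∂_1: C_1 → C_0 maps an edge to its endpoints' difference, ∂[p,q] = q − p. For instance
  ∂QS = S − Q.
The resulting 5×6 matrix has rank 4, and its Smith normal form has invariant factors (1,1,1,1).

Computing H_k = (kernel of ∂_k) / (image of ∂_{k+1}):

  H_1: rank ker ∂_1 − rank ∂_2 = (6 − 4) − 0 = 2, and there is no ∂_2, so H_1 = Z^2.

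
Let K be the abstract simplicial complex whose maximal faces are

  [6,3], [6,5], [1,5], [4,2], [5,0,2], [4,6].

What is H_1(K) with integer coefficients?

Take the total order 0 < 1 < 2 < 3 < 4 < 5 < 6 on the vertex set. Then K (dimension 2) consists of the simplices:

  0-simplices (7): [0], [1], [2], [3], [4], [5], [6]
  1-simplices (8): [0,2], [0,5], [1,5], [2,4], [2,5], [3,6], [4,6], [5,6]
  2-simplices (1): [0,2,5]

Hence C_0 ≅ Z^7, C_1 ≅ Z^8, C_2 ≅ Z^1.

∂_1: C_1 → C_0 maps an edge to its endpoints' difference, ∂[p,q] = q − p. For instance
  ∂[4,6] = [6] − [4].
This gives a 7×8 integer matrix of rank 6; reducing to Smith normal form yields diagonal entries (1,1,1,1,1,1).

Boundary ∂_2: C_2 → C_1 maps a triangle to the signed sum of its edges. For instance
  ∂[0,2,5] = [2,5] − [0,5] + [0,2].
The resulting 8×1 matrix has rank 1, and its Smith normal form has invariant factors (1).

Computing H_k = (kernel of ∂_k) / (image of ∂_{k+1}):

  H_1: rank ker ∂_1 − rank ∂_2 = (8 − 6) − 1 = 1, and the invariant factors of ∂_2 are all 1, so H_1 = Z.

H_1 ≅ Z.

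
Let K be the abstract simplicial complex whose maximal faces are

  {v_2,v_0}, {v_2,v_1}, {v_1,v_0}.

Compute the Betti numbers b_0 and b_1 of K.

b_0 = 1, b_1 = 1.

We work with the vertex ordering v_0 < v_1 < v_2. The simplices of K, each written with vertices in increasing order, are:

  0-simplices (3): [v_0], [v_1], [v_2]
  1-simplices (3): [v_0,v_1], [v_0,v_2], [v_1,v_2]

Hence C_0 ≅ Z^3, C_1 ≅ Z^3.

Boundary ∂_1: C_1 → C_0 maps an edge to its endpoints' difference, ∂[p,q] = q − p. For instance
  ∂[v_1,v_2] = [v_2] − [v_1].
The 3×3 boundary matrix has rank 2 and Smith normal form diag(1,1).

Now H_k = ker ∂_k / im ∂_{k+1}, so:

  H_0: rank C_0 − rank ∂_1 = 3 − 2 = 1, and the invariant factors of ∂_1 are all 1, so H_0 = Z.
  H_1: rank ker ∂_1 − rank ∂_2 = (3 − 2) − 0 = 1, and there is no ∂_2, so H_1 = Z.

Hence the Betti numbers are b_0 = 1, b_1 = 1.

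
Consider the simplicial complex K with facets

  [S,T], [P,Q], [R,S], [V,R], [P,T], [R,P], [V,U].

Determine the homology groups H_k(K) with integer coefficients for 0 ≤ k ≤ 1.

Order the vertices as P < Q < R < S < T < U < V. Listing each simplex with vertices in this order, K has dimension 1 with simplices:

  0-simplices (7): P, Q, R, S, T, U, V
  1-simplices (7): PQ, PR, PT, RS, RV, ST, UV

Hence C_0 ≅ Z^7, C_1 ≅ Z^7.

The boundary map ∂_1: C_1 → C_0 maps an edge to its endpoints' difference, ∂[p,q] = q − p.
As a 7×7 matrix over Z this has rank 6, with invariant factors (1,1,1,1,1,1).

Computing H_k = (kernel of ∂_k) / (image of ∂_{k+1}):

  H_0: rank C_0 − rank ∂_1 = 7 − 6 = 1, and the invariant factors of ∂_1 are all 1, so H_0 ≅ Z.
  H_1: rank ker ∂_1 − rank ∂_2 = (7 − 6) − 0 = 1, and there is no ∂_2, so H_1 ≅ Z.

H_0 = Z,  H_1 = Z.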